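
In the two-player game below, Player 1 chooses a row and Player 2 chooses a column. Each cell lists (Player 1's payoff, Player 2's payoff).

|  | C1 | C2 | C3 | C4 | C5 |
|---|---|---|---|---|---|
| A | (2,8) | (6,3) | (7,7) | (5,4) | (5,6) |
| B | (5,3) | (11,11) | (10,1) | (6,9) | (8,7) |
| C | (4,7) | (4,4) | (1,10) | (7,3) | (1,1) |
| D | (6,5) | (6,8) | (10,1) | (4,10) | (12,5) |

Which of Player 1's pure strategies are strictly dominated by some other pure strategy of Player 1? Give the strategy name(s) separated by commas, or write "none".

A is strictly dominated by B (C1: 5>2, C2: 11>6, C3: 10>7, C4: 6>5, C5: 8>5).
B is not dominated — it holds its own against A at C1 (5>2); C at C1 (5>4); D at C2 (11>6).
Nothing dominates C: A at C1 (4>2); B at C4 (7>6); D at C4 (7>4).
Nothing dominates D: A at C1 (6>2); B at C1 (6>5); C at C1 (6>4).

A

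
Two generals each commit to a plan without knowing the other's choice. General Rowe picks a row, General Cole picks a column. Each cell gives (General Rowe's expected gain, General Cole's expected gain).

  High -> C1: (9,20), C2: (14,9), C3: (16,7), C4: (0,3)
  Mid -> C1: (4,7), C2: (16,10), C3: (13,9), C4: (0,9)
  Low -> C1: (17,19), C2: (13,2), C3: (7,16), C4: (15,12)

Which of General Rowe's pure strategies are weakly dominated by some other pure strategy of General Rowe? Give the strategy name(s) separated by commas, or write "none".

Nothing dominates High: Mid at C1 (9>4); Low at C2 (14>13).
Mid: no other strategy beats it everywhere (High at C2 (16>14); Low at C2 (16>13)).
Low is not dominated — it holds its own against High at C1 (17>9); Mid at C1 (17>4).

none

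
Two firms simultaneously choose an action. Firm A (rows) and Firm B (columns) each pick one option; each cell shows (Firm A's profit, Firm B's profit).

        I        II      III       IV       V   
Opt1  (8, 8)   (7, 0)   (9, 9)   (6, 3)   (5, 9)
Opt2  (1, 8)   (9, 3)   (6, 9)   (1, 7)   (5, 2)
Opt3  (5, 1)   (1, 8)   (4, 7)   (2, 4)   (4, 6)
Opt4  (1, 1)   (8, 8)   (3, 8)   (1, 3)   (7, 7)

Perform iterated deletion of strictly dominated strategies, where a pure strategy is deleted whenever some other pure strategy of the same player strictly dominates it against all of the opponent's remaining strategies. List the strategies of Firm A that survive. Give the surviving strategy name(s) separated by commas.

For Firm A, Opt1 strictly dominates Opt3 on the remaining columns (I: 8>5, II: 7>1, III: 9>4, IV: 6>2, V: 5>4); eliminate Opt3.
Column I is eliminated: III beats it against every remaining row (Opt1: 9>8, Opt2: 9>8, Opt4: 8>1).
Firm B's strategy IV is strictly dominated by III (Opt1: 9>3, Opt2: 9>7, Opt4: 8>3) and is removed.
Among the remaining strategies, none is strictly dominated by another pure strategy of the same player, so the elimination stops.
Surviving strategies — Firm A: {Opt1, Opt2, Opt4}; Firm B: {II, III, V}.

Opt1, Opt2, Opt4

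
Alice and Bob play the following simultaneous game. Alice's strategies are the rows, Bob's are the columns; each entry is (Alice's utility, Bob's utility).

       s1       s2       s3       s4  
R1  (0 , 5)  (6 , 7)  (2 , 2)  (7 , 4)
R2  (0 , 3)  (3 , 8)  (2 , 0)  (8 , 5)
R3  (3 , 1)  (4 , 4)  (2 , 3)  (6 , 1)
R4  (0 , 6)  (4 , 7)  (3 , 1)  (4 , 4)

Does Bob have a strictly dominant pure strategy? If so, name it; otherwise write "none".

s2 vs s1: R1: 7>5, R2: 8>3, R3: 4>1, R4: 7>6.
s2 vs s3: R1: 7>2, R2: 8>0, R3: 4>3, R4: 7>1.
s2 vs s4: R1: 7>4, R2: 8>5, R3: 4>1, R4: 7>4.
s2 strictly beats every other strategy against every opponent action, so it is strictly dominant.

s2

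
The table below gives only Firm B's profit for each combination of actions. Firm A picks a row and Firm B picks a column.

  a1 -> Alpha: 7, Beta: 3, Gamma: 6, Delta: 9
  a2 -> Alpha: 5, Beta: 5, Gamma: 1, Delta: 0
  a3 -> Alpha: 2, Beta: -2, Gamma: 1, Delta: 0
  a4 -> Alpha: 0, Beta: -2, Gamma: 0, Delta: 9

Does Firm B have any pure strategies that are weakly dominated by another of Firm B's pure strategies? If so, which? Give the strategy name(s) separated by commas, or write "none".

Beta, Gamma

Alpha is not dominated — it holds its own against Beta at a1 (7>3); Gamma at a1 (7>6); Delta at a2 (5>0).
Beta is weakly dominated by Alpha (a1: 7>3, a2: 5=5, a3: 2>-2, a4: 0>-2).
Alpha weakly dominates Gamma — a1: 7>6, a2: 5>1, a3: 2>1, a4: 0=0.
Nothing dominates Delta: Alpha at a1 (9>7); Beta at a1 (9>3); Gamma at a1 (9>6).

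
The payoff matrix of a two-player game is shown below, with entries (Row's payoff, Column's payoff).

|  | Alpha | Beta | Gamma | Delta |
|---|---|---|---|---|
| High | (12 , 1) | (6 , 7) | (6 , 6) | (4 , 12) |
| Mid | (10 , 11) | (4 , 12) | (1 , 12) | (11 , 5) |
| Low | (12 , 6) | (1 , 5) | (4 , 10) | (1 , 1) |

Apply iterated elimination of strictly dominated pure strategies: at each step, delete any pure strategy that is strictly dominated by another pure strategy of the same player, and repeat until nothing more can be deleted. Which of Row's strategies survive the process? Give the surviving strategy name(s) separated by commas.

Column Alpha is eliminated: Gamma beats it against every remaining row (High: 6>1, Mid: 12>11, Low: 10>6).
Row's strategy Low is strictly dominated by High (Beta: 6>1, Gamma: 6>4, Delta: 4>1) and is removed.
Among the remaining strategies, none is strictly dominated by another pure strategy of the same player, so the elimination stops.
Surviving strategies — Row: {High, Mid}; Column: {Beta, Gamma, Delta}.

High, Mid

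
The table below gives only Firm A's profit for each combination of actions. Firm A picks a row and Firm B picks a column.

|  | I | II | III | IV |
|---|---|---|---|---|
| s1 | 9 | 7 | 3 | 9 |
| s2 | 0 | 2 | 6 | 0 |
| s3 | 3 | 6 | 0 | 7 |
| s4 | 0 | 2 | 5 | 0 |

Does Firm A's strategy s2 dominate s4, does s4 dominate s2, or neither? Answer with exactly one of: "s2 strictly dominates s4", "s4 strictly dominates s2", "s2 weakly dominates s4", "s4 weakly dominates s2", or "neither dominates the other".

Compare s2 to s4 across every action of Firm B: I: 0=0, II: 2=2, III: 6>5, IV: 0=0.
s2 is at least as good everywhere and strictly better somewhere (tied only at I, II, IV), so s2 weakly but not strictly dominates s4.

s2 weakly dominates s4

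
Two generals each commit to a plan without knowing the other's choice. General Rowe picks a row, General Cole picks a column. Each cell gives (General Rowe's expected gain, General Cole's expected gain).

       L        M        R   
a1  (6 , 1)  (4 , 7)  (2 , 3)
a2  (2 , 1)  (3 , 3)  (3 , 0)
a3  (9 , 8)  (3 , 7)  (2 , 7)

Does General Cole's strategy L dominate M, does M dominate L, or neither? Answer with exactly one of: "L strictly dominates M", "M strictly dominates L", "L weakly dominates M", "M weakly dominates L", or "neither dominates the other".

L's payoffs vs M's, by General Rowe's action — a1: 1<7, a2: 1<3, a3: 8>7.
L does better at a3 but worse at a1, a2; neither strategy dominates the other.

neither dominates the other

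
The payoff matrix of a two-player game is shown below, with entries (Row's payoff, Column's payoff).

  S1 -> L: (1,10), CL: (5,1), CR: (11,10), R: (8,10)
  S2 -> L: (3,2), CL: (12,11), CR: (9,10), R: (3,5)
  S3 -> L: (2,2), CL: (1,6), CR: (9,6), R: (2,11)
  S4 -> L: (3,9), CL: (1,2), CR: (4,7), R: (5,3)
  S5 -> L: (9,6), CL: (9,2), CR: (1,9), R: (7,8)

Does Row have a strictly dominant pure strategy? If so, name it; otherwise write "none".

none

S1 fails to dominate S2 at L (1<3).
S2 fails to dominate S1 at CR (9<11).
S3 fails to dominate S1 at CL (1<5).
S4 fails to dominate S1 at CL (1<5).
S5 fails to dominate S1 at CR (1<11).
No single strategy dominates all the others.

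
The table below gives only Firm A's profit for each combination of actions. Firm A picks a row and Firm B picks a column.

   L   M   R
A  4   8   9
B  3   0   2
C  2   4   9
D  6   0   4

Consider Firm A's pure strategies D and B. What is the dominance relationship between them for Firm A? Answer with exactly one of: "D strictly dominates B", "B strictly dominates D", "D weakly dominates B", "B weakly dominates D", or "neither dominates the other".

Compare D to B across each opponent action: L: 6>3, M: 0=0, R: 4>2.
D is at least as good everywhere and strictly better somewhere (tied only at M), so D weakly but not strictly dominates B.

D weakly dominates B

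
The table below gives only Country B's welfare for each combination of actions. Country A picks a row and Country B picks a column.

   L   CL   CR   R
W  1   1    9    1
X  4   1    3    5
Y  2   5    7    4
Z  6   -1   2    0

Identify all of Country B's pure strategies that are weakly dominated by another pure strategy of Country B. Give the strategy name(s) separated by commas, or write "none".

CL

L: no other strategy beats it everywhere (CL at X (4>1); CR at X (4>3); R at Z (6>0)).
CL: dominated, since CR does at least as well everywhere (W: 9>1, X: 3>1, Y: 7>5, Z: 2>-1).
CR is not dominated — it holds its own against L at W (9>1); CL at W (9>1); R at W (9>1).
R: no other strategy beats it everywhere (L at X (5>4); CL at X (5>1); CR at X (5>3)).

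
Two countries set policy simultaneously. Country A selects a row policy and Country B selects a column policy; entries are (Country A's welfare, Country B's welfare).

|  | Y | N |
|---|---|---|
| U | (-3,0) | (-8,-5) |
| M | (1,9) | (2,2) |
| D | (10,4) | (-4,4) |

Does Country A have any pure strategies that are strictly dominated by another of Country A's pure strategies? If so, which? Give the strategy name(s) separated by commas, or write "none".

M strictly dominates U — Y: 1>-3, N: 2>-8.
Nothing dominates M: U at Y (1>-3); D at N (2>-4).
D: no other strategy beats it everywhere (U at Y (10>-3); M at Y (10>1)).

U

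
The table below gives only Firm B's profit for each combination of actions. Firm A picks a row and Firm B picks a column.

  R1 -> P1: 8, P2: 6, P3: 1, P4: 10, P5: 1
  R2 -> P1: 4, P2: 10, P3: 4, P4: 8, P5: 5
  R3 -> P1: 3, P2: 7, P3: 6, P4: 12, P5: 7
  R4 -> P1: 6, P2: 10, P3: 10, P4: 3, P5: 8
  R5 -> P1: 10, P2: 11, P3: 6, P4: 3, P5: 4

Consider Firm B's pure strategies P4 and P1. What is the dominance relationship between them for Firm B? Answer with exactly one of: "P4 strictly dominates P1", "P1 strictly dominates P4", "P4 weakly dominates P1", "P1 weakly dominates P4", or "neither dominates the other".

neither dominates the other

Compare P4 to P1 across each opponent action: R1: 10>8, R2: 8>4, R3: 12>3, R4: 3<6, R5: 3<10.
P4 does better at R1, R2, R3 but worse at R4, R5; neither strategy dominates the other.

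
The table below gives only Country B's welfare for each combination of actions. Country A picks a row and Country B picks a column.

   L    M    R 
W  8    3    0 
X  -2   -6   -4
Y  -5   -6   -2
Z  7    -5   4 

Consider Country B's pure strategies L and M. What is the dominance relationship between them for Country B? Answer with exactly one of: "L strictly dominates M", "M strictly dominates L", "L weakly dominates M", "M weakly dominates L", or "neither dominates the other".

L strictly dominates M

L's payoffs vs M's, by Country A's action — W: 8>3, X: -2>-6, Y: -5>-6, Z: 7>-5.
Every comparison favours L, so L strictly dominates M.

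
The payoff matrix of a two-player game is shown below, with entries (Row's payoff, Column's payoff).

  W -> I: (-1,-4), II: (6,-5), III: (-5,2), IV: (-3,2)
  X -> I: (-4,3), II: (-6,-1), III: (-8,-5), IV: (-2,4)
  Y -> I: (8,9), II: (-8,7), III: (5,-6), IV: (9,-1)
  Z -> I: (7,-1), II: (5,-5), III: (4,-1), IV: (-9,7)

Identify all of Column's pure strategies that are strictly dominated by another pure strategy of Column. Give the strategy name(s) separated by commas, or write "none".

I: no other strategy beats it everywhere (II at W (-4>-5); III at X (3>-5); IV at Y (9>-1)).
I strictly dominates II — W: -4>-5, X: 3>-1, Y: 9>7, Z: -1>-5.
Nothing dominates III: I at W (2>-4); II at W (2>-5); IV at W (2=2).
IV is not dominated — it holds its own against I at W (2>-4); II at W (2>-5); III at W (2=2).

II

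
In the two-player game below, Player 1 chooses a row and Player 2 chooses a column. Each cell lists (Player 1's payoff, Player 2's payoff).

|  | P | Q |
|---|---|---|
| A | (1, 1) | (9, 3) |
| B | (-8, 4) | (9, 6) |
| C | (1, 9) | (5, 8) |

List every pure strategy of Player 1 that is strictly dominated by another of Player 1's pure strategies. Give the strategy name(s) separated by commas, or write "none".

none

Nothing dominates A: B at P (1>-8); C at P (1=1).
B: no other strategy beats it everywhere (A at Q (9=9); C at Q (9>5)).
C is not dominated — it holds its own against A at P (1=1); B at P (1>-8).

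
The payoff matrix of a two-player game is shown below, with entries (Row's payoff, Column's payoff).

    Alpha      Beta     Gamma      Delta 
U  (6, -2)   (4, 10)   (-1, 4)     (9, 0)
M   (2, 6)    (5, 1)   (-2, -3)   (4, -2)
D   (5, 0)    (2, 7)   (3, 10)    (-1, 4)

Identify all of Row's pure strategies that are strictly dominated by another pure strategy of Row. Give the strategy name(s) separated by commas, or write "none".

U: no other strategy beats it everywhere (M at Alpha (6>2); D at Alpha (6>5)).
M is not dominated — it holds its own against U at Beta (5>4); D at Beta (5>2).
D is not dominated — it holds its own against U at Gamma (3>-1); M at Alpha (5>2).

none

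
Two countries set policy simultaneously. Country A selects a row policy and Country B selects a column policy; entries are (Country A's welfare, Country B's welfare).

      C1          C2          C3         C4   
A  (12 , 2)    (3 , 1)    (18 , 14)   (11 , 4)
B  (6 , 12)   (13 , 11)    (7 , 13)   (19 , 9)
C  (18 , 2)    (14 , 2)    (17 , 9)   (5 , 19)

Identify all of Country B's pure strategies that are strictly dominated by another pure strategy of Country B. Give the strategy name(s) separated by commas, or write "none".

C3 strictly dominates C1 — A: 14>2, B: 13>12, C: 9>2.
C3 strictly dominates C2 — A: 14>1, B: 13>11, C: 9>2.
Nothing dominates C3: C1 at A (14>2); C2 at A (14>1); C4 at A (14>4).
C4: no other strategy beats it everywhere (C1 at A (4>2); C2 at A (4>1); C3 at C (19>9)).

C1, C2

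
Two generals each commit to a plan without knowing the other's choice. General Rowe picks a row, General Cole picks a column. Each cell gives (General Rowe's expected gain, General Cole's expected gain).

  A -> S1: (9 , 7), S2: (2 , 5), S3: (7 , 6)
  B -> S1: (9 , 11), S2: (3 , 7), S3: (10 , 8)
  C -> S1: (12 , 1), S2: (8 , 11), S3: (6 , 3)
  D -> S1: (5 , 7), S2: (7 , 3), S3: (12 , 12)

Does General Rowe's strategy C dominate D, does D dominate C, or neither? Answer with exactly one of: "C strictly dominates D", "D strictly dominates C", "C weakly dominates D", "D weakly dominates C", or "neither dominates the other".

neither dominates the other

C's payoffs vs D's, by General Cole's action — S1: 12>5, S2: 8>7, S3: 6<12.
C does better at S1, S2 but worse at S3; neither strategy dominates the other.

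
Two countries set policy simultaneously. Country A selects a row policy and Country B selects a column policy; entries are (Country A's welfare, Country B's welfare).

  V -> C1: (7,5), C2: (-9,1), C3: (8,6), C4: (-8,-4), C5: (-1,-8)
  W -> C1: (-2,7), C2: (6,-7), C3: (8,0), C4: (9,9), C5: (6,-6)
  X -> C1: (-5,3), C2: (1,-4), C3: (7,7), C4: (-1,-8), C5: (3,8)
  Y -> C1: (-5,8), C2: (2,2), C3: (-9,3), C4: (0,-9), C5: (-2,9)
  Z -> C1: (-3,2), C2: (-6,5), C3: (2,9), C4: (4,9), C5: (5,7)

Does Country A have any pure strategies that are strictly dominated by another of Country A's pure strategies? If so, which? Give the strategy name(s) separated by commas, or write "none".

X, Y, Z

V is not dominated — it holds its own against W at C1 (7>-2); X at C1 (7>-5); Y at C1 (7>-5); Z at C1 (7>-3).
W is not dominated — it holds its own against V at C2 (6>-9); X at C1 (-2>-5); Y at C1 (-2>-5); Z at C1 (-2>-3).
X is strictly dominated by W (C1: -2>-5, C2: 6>1, C3: 8>7, C4: 9>-1, C5: 6>3).
W strictly dominates Y — C1: -2>-5, C2: 6>2, C3: 8>-9, C4: 9>0, C5: 6>-2.
W strictly dominates Z — C1: -2>-3, C2: 6>-6, C3: 8>2, C4: 9>4, C5: 6>5.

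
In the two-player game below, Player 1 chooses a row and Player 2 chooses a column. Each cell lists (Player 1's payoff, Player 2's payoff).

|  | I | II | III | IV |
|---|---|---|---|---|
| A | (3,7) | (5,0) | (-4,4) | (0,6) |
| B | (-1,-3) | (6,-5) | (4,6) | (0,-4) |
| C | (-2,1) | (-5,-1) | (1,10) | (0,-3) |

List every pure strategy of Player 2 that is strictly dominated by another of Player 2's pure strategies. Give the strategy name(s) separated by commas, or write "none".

Nothing dominates I: II at A (7>0); III at A (7>4); IV at A (7>6).
I strictly dominates II — A: 7>0, B: -3>-5, C: 1>-1.
III: no other strategy beats it everywhere (I at B (6>-3); II at A (4>0); IV at B (6>-4)).
IV is strictly dominated by I (A: 7>6, B: -3>-4, C: 1>-3).

II, IV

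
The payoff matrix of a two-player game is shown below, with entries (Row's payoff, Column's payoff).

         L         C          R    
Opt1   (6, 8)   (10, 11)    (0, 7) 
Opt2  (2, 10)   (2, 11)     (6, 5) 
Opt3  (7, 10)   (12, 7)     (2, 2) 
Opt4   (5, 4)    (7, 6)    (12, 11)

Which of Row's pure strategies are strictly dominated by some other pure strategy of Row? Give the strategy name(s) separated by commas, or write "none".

Opt1, Opt2

Opt1: dominated, since Opt3 does at least as well everywhere (L: 7>6, C: 12>10, R: 2>0).
Opt2 is strictly dominated by Opt4 (L: 5>2, C: 7>2, R: 12>6).
Nothing dominates Opt3: Opt1 at L (7>6); Opt2 at L (7>2); Opt4 at L (7>5).
Opt4 is not dominated — it holds its own against Opt1 at R (12>0); Opt2 at L (5>2); Opt3 at R (12>2).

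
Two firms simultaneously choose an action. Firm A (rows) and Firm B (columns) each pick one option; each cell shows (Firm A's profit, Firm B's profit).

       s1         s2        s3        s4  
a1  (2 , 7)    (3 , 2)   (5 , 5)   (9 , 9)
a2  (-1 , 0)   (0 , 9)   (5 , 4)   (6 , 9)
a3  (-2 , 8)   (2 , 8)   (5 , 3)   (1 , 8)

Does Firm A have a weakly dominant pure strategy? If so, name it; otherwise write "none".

a1

a1 vs a2: s1: 2>-1, s2: 3>0, s3: 5=5, s4: 9>6.
a1 vs a3: s1: 2>-2, s2: 3>2, s3: 5=5, s4: 9>1.
a1 is at least as good as every other strategy against every opponent action, so it is weakly dominant.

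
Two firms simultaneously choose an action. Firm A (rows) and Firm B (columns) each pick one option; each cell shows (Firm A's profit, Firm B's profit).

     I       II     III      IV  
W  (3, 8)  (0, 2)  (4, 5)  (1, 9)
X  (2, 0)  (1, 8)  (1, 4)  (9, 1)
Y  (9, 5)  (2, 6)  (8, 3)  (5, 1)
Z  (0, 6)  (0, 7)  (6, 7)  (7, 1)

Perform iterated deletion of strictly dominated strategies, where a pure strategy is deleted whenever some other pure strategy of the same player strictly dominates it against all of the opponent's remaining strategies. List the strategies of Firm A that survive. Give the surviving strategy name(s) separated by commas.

Y

Firm A's strategy W is strictly dominated by Y (I: 9>3, II: 2>0, III: 8>4, IV: 5>1) and is removed.
Firm B's strategy I is strictly dominated by II (X: 8>0, Y: 6>5, Z: 7>6) and is removed.
Firm B's strategy IV is strictly dominated by II (X: 8>1, Y: 6>1, Z: 7>1) and is removed.
For Firm A, Y strictly dominates X on the remaining columns (II: 2>1, III: 8>1); eliminate X.
Row Z is eliminated: Y beats it against every remaining column (II: 2>0, III: 8>6).
Firm B's strategy III is strictly dominated by II (Y: 6>3) and is removed.
Among the remaining strategies, none is strictly dominated by another pure strategy of the same player, so the elimination stops.
Surviving strategies — Firm A: {Y}; Firm B: {II}.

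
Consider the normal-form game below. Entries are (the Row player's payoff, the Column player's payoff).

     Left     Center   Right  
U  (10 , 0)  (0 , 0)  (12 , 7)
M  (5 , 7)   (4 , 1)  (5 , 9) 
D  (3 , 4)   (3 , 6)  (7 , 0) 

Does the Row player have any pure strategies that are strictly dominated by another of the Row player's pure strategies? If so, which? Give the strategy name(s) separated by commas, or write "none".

none

U is not dominated — it holds its own against M at Left (10>5); D at Left (10>3).
Nothing dominates M: U at Center (4>0); D at Left (5>3).
Nothing dominates D: U at Center (3>0); M at Right (7>5).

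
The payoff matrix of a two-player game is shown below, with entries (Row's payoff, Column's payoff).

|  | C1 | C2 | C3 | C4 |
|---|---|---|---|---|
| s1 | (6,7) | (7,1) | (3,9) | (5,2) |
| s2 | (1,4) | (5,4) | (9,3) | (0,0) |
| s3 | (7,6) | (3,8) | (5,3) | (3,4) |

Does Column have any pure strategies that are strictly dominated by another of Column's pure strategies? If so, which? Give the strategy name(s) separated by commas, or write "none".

C1 is not dominated — it holds its own against C2 at s1 (7>1); C3 at s2 (4>3); C4 at s1 (7>2).
C2 is not dominated — it holds its own against C1 at s2 (4=4); C3 at s2 (4>3); C4 at s2 (4>0).
Nothing dominates C3: C1 at s1 (9>7); C2 at s1 (9>1); C4 at s1 (9>2).
C4: dominated, since C1 does at least as well everywhere (s1: 7>2, s2: 4>0, s3: 6>4).

C4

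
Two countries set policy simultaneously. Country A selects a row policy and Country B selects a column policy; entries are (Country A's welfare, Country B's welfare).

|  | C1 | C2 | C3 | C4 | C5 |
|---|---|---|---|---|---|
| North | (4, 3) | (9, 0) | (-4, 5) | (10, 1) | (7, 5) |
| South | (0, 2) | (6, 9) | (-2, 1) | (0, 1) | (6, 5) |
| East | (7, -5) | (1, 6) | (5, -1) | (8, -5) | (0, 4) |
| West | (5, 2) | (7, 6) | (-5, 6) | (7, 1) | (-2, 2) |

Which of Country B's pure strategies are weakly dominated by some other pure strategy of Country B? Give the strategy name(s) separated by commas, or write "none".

C1, C4

C5 weakly dominates C1 — North: 5>3, South: 5>2, East: 4>-5, West: 2=2.
Nothing dominates C2: C1 at South (9>2); C3 at South (9>1); C4 at South (9>1); C5 at South (9>5).
Nothing dominates C3: C1 at North (5>3); C2 at North (5>0); C4 at North (5>1); C5 at West (6>2).
C4 is weakly dominated by C1 (North: 3>1, South: 2>1, East: -5=-5, West: 2>1).
Nothing dominates C5: C1 at North (5>3); C2 at North (5>0); C3 at South (5>1); C4 at North (5>1).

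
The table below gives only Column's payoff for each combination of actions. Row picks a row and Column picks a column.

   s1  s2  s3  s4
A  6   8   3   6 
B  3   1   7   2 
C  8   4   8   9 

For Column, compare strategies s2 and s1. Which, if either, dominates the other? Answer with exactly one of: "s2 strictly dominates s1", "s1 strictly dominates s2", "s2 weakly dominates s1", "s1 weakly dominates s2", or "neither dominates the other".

neither dominates the other

s2's payoffs vs s1's, by Row's action — A: 8>6, B: 1<3, C: 4<8.
s2 does better at A but worse at B, C; neither strategy dominates the other.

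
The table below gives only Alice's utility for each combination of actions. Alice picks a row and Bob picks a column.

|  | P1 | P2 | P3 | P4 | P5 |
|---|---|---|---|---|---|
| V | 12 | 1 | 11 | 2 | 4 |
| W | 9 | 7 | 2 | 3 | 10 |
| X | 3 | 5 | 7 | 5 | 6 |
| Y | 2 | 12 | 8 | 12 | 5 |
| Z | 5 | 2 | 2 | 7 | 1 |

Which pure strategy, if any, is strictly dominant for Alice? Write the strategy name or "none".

none

V fails to dominate W at P2 (1<7).
W fails to dominate V at P1 (9<12).
X fails to dominate V at P1 (3<12).
Y fails to dominate V at P1 (2<12).
Z fails to dominate V at P1 (5<12).
No single strategy dominates all the others.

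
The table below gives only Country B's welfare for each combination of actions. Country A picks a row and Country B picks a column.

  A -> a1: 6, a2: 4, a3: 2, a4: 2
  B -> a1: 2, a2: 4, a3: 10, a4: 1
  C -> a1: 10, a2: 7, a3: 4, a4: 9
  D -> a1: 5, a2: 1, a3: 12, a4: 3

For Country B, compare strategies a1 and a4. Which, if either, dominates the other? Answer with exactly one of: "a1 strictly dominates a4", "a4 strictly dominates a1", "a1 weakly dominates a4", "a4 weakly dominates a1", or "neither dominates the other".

a1 strictly dominates a4

Compare a1 to a4 across every action of Country A: A: 6>2, B: 2>1, C: 10>9, D: 5>3.
Every comparison favours a1, so a1 strictly dominates a4.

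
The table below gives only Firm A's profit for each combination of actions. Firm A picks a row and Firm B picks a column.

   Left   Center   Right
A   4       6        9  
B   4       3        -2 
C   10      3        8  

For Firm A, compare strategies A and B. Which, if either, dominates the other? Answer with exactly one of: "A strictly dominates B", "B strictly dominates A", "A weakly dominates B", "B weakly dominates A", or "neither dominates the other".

A weakly dominates B

Compare A to B across each choice by Firm B: Left: 4=4, Center: 6>3, Right: 9>-2.
A is at least as good everywhere and strictly better somewhere (tied only at Left), so A weakly but not strictly dominates B.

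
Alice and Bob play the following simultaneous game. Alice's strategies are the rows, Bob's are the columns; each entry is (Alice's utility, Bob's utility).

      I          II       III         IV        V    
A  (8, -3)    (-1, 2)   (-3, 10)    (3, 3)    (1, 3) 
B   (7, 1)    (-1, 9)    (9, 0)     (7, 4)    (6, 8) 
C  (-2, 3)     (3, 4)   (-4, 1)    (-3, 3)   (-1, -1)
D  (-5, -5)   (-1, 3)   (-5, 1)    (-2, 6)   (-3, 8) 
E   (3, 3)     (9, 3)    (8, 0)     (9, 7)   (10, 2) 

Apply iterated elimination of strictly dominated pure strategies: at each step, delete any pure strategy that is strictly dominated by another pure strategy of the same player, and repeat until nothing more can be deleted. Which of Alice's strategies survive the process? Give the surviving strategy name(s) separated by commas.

E

Row C is eliminated: E beats it against every remaining column (I: 3>-2, II: 9>3, III: 8>-4, IV: 9>-3, V: 10>-1).
Row D is eliminated: E beats it against every remaining column (I: 3>-5, II: 9>-1, III: 8>-5, IV: 9>-2, V: 10>-3).
Bob's strategy I is strictly dominated by IV (A: 3>-3, B: 4>1, E: 7>3) and is removed.
Row A is eliminated: E beats it against every remaining column (II: 9>-1, III: 8>-3, IV: 9>3, V: 10>1).
For Bob, II strictly dominates III on the remaining rows (B: 9>0, E: 3>0); eliminate III.
For Alice, E strictly dominates B on the remaining columns (II: 9>-1, IV: 9>7, V: 10>6); eliminate B.
Column II is eliminated: IV beats it against every remaining row (E: 7>3).
Column V is eliminated: IV beats it against every remaining row (E: 7>2).
Among the remaining strategies, none is strictly dominated by another pure strategy of the same player, so the elimination stops.
Surviving strategies — Alice: {E}; Bob: {IV}.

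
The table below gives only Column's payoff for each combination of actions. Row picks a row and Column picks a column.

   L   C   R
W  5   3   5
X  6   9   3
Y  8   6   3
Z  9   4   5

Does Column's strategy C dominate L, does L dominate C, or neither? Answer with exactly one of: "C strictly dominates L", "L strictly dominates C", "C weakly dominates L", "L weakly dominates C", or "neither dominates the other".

Compare C to L across each opponent action: W: 3<5, X: 9>6, Y: 6<8, Z: 4<9.
C does better at X but worse at W, Y, Z; neither strategy dominates the other.

neither dominates the other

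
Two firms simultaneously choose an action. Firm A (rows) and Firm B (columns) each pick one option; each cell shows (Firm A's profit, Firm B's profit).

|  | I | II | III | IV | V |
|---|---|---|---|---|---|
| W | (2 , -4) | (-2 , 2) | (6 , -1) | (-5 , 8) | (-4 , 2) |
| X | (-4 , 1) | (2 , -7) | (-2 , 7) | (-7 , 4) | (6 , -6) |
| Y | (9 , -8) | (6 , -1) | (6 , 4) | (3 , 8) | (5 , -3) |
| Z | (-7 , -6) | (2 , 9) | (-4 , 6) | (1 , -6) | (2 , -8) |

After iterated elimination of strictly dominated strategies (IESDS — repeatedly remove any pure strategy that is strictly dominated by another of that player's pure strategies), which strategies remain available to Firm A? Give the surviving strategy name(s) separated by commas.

Row Z is eliminated: Y beats it against every remaining column (I: 9>-7, II: 6>2, III: 6>-4, IV: 3>1, V: 5>2).
Firm B's strategy I is strictly dominated by III (W: -1>-4, X: 7>1, Y: 4>-8) and is removed.
For Firm B, IV strictly dominates II on the remaining rows (W: 8>2, X: 4>-7, Y: 8>-1); eliminate II.
Column V is eliminated: IV beats it against every remaining row (W: 8>2, X: 4>-6, Y: 8>-3).
Row X is eliminated: W beats it against every remaining column (III: 6>-2, IV: -5>-7).
For Firm B, IV strictly dominates III on the remaining rows (W: 8>-1, Y: 8>4); eliminate III.
Row W is eliminated: Y beats it against every remaining column (IV: 3>-5).
Among the remaining strategies, none is strictly dominated by another pure strategy of the same player, so the elimination stops.
Surviving strategies — Firm A: {Y}; Firm B: {IV}.

Y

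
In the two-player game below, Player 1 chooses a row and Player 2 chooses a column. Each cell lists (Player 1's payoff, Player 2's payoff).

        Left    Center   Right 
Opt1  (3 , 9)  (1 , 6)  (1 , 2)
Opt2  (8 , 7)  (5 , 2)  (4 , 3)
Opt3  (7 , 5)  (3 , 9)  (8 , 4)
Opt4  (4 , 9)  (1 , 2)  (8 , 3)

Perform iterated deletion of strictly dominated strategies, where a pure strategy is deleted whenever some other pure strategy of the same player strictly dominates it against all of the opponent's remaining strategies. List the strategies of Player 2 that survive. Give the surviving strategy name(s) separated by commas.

Player 1's strategy Opt1 is strictly dominated by Opt2 (Left: 8>3, Center: 5>1, Right: 4>1) and is removed.
For Player 2, Left strictly dominates Right on the remaining rows (Opt2: 7>3, Opt3: 5>4, Opt4: 9>3); eliminate Right.
Row Opt3 is eliminated: Opt2 beats it against every remaining column (Left: 8>7, Center: 5>3).
Row Opt4 is eliminated: Opt2 beats it against every remaining column (Left: 8>4, Center: 5>1).
Column Center is eliminated: Left beats it against every remaining row (Opt2: 7>2).
Among the remaining strategies, none is strictly dominated by another pure strategy of the same player, so the elimination stops.
Surviving strategies — Player 1: {Opt2}; Player 2: {Left}.

Left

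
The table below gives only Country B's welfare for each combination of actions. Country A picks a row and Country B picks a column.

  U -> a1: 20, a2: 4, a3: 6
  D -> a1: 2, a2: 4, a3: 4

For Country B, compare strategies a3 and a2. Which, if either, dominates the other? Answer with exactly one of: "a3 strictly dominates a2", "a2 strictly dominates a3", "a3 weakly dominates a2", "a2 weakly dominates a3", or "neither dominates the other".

a3 weakly dominates a2

Compare a3 to a2 across every action of Country A: U: 6>4, D: 4=4.
a3 is at least as good everywhere and strictly better somewhere (tied only at D), so a3 weakly but not strictly dominates a2.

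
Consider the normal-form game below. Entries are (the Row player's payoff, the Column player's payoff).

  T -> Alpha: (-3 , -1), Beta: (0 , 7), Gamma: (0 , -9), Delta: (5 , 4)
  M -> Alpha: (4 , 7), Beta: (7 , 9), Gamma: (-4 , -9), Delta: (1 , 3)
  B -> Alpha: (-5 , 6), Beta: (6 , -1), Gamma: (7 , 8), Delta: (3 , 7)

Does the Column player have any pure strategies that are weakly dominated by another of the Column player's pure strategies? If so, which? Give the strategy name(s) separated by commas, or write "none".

Alpha is not dominated — it holds its own against Beta at B (6>-1); Gamma at T (-1>-9); Delta at M (7>3).
Beta is not dominated — it holds its own against Alpha at T (7>-1); Gamma at T (7>-9); Delta at T (7>4).
Gamma: no other strategy beats it everywhere (Alpha at B (8>6); Beta at B (8>-1); Delta at B (8>7)).
Nothing dominates Delta: Alpha at T (4>-1); Beta at B (7>-1); Gamma at T (4>-9).

none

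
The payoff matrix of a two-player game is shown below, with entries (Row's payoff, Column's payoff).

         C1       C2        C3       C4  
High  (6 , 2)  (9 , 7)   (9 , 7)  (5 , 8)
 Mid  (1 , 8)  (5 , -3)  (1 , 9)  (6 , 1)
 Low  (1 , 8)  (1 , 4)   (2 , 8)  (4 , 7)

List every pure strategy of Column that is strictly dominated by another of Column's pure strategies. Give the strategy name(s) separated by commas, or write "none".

C2

C1: no other strategy beats it everywhere (C2 at Mid (8>-3); C3 at Low (8=8); C4 at Mid (8>1)).
C2: dominated, since C4 does at least as well everywhere (High: 8>7, Mid: 1>-3, Low: 7>4).
C3 is not dominated — it holds its own against C1 at High (7>2); C2 at High (7=7); C4 at Mid (9>1).
Nothing dominates C4: C1 at High (8>2); C2 at High (8>7); C3 at High (8>7).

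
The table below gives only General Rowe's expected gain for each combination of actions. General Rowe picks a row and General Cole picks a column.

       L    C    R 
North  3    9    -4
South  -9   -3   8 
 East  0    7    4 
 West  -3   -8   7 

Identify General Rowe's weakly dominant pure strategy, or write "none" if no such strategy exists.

North fails to dominate South at R (-4<8).
South fails to dominate North at L (-9<3).
East fails to dominate North at L (0<3).
West fails to dominate North at L (-3<3).
No single strategy dominates all the others.

none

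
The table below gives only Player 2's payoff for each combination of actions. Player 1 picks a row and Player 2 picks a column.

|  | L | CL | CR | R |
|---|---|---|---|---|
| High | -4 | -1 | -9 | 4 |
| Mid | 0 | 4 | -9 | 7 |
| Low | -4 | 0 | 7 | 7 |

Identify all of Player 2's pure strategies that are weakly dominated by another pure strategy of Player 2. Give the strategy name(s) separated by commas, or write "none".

L, CL, CR

L is weakly dominated by CL (High: -1>-4, Mid: 4>0, Low: 0>-4).
R weakly dominates CL — High: 4>-1, Mid: 7>4, Low: 7>0.
CR: dominated, since R does at least as well everywhere (High: 4>-9, Mid: 7>-9, Low: 7=7).
R: no other strategy beats it everywhere (L at High (4>-4); CL at High (4>-1); CR at High (4>-9)).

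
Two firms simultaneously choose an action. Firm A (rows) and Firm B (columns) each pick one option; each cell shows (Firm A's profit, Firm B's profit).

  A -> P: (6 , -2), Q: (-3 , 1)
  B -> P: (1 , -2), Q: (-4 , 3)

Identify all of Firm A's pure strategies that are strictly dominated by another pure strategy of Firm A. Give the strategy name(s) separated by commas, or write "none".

B

A: no other strategy beats it everywhere (B at P (6>1)).
A strictly dominates B — P: 6>1, Q: -3>-4.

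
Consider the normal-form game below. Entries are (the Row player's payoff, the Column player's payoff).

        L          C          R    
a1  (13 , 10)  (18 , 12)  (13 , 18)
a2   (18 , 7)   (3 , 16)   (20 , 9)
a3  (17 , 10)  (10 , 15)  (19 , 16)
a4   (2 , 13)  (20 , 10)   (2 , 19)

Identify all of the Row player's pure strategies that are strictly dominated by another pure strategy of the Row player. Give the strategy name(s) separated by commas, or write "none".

none

a1: no other strategy beats it everywhere (a2 at C (18>3); a3 at C (18>10); a4 at L (13>2)).
a2 is not dominated — it holds its own against a1 at L (18>13); a3 at L (18>17); a4 at L (18>2).
a3 is not dominated — it holds its own against a1 at L (17>13); a2 at C (10>3); a4 at L (17>2).
Nothing dominates a4: a1 at C (20>18); a2 at C (20>3); a3 at C (20>10).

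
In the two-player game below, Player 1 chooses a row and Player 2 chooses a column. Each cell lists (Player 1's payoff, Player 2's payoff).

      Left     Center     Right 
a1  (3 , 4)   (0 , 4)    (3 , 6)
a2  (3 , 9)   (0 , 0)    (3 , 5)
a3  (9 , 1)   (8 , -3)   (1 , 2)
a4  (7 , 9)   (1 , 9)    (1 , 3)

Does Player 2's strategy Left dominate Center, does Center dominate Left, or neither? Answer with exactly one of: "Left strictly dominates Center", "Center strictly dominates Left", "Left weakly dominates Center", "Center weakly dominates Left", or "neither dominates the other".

Left weakly dominates Center

Compare Left to Center across every action of Player 1: a1: 4=4, a2: 9>0, a3: 1>-3, a4: 9=9.
Left is at least as good everywhere and strictly better somewhere (tied only at a1, a4), so Left weakly but not strictly dominates Center.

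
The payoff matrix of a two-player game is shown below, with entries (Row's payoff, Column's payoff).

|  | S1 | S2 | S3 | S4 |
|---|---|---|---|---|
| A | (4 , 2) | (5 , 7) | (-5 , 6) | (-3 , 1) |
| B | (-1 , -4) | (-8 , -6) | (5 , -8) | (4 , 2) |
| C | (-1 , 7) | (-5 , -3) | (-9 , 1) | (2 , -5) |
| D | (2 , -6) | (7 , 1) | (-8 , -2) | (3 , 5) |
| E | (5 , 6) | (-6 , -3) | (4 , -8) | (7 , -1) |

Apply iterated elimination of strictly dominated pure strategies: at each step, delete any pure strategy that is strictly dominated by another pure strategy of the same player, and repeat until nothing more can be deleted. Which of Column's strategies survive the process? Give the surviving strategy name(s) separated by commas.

Row's strategy C is strictly dominated by D (S1: 2>-1, S2: 7>-5, S3: -8>-9, S4: 3>2) and is removed.
Column's strategy S3 is strictly dominated by S2 (A: 7>6, B: -6>-8, D: 1>-2, E: -3>-8) and is removed.
Row B is eliminated: E beats it against every remaining column (S1: 5>-1, S2: -6>-8, S4: 7>4).
Among the remaining strategies, none is strictly dominated by another pure strategy of the same player, so the elimination stops.
Surviving strategies — Row: {A, D, E}; Column: {S1, S2, S4}.

S1, S2, S4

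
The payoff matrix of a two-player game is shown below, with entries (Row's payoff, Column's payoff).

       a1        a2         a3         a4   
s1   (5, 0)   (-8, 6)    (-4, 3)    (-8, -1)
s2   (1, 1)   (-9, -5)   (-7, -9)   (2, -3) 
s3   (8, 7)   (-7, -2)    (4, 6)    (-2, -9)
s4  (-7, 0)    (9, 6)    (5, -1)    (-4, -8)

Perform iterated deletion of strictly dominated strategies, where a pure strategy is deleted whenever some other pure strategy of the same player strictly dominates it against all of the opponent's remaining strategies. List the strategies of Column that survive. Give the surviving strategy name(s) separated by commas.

Row's strategy s1 is strictly dominated by s3 (a1: 8>5, a2: -7>-8, a3: 4>-4, a4: -2>-8) and is removed.
Column a3 is eliminated: a1 beats it against every remaining row (s2: 1>-9, s3: 7>6, s4: 0>-1).
Column's strategy a4 is strictly dominated by a1 (s2: 1>-3, s3: 7>-9, s4: 0>-8) and is removed.
Row s2 is eliminated: s3 beats it against every remaining column (a1: 8>1, a2: -7>-9).
Among the remaining strategies, none is strictly dominated by another pure strategy of the same player, so the elimination stops.
Surviving strategies — Row: {s3, s4}; Column: {a1, a2}.

a1, a2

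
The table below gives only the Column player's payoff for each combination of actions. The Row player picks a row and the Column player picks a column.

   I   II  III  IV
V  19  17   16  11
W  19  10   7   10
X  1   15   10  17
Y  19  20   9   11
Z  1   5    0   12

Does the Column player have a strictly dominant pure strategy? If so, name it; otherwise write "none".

none

I fails to dominate II at X (1<15).
II fails to dominate I at V (17<19).
III fails to dominate I at V (16<19).
IV fails to dominate I at V (11<19).
No single strategy dominates all the others.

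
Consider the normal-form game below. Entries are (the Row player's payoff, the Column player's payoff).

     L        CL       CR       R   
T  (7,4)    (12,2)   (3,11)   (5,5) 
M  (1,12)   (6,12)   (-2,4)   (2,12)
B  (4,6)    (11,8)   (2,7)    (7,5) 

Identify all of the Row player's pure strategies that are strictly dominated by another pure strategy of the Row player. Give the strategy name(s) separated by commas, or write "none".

M

T: no other strategy beats it everywhere (M at L (7>1); B at L (7>4)).
M is strictly dominated by T (L: 7>1, CL: 12>6, CR: 3>-2, R: 5>2).
Nothing dominates B: T at R (7>5); M at L (4>1).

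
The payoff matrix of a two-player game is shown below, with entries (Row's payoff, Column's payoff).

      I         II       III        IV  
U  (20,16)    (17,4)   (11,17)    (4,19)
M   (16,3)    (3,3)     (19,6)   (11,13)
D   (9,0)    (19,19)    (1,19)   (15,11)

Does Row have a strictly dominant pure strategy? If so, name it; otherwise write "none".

U fails to dominate M at III (11<19).
M fails to dominate U at I (16<20).
D fails to dominate U at I (9<20).
No single strategy dominates all the others.

none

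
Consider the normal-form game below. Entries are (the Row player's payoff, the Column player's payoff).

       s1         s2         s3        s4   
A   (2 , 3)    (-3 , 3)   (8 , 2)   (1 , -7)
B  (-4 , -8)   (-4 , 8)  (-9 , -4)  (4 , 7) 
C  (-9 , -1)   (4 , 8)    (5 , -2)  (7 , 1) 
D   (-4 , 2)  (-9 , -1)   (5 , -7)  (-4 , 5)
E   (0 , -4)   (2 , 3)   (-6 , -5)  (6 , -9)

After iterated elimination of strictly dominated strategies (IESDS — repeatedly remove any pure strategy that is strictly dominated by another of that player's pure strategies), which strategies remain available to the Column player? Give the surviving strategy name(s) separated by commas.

For the Row player, E strictly dominates B on the remaining columns (s1: 0>-4, s2: 2>-4, s3: -6>-9, s4: 6>4); eliminate B.
For the Row player, A strictly dominates D on the remaining columns (s1: 2>-4, s2: -3>-9, s3: 8>5, s4: 1>-4); eliminate D.
For the Column player, s1 strictly dominates s3 on the remaining rows (A: 3>2, C: -1>-2, E: -4>-5); eliminate s3.
The Column player's strategy s4 is strictly dominated by s2 (A: 3>-7, C: 8>1, E: 3>-9) and is removed.
Among the remaining strategies, none is strictly dominated by another pure strategy of the same player, so the elimination stops.
Surviving strategies — the Row player: {A, C, E}; the Column player: {s1, s2}.

s1, s2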